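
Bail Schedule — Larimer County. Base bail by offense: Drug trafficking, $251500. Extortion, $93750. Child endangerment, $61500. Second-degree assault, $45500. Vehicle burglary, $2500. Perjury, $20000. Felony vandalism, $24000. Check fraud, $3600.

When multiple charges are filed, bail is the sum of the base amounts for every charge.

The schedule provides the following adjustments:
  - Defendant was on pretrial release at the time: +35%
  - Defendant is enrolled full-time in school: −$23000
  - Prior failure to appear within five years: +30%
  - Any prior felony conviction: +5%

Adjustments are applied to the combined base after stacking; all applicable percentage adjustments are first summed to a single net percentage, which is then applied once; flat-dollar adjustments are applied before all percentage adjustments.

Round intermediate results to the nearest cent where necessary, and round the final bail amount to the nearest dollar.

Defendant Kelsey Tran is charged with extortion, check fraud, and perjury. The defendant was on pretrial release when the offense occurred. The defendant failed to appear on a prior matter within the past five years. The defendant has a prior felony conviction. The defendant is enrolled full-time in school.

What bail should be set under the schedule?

$160395

Base amounts from the schedule: extortion $93750; check fraud $3600; perjury $20000.
Stacking rule: sum of all bases. $93750 + $3600 + $20000 = $117350.
Defendant is enrolled full-time in school (−$23000 flat): $117350 − $23000 = $94350.
Net percentage adjustment: +35% +30% +5% = +70%. $94350 × 1.7 = $160395.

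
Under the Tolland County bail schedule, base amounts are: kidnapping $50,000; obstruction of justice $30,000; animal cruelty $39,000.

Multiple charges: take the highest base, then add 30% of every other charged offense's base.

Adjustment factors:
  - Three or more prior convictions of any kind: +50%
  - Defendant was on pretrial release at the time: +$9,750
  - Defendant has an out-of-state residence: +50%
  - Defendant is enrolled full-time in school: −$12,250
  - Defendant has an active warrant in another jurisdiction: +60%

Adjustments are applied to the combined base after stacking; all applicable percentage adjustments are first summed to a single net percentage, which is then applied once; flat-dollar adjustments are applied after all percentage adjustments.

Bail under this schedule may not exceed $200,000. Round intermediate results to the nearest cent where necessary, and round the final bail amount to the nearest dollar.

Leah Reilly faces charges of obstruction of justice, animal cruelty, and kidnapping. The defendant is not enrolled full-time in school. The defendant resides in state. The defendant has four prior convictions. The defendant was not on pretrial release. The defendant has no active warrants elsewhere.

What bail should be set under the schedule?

$106,050

Base amounts from the schedule: obstruction of justice $30,000; animal cruelty $39,000; kidnapping $50,000.
Stacking rule: highest base plus 30% of each additional charge. Highest is kidnapping at $50,000. Additional: $30,000 × 30% = $9,000; $39,000 × 30% = $11,700. Combined base = $50,000 + $20,700 = $70,700.
Three or more prior convictions of any kind (+50%): $70,700 × 1.5 = $106,050.
$106,050 is within the $200,000 maximum.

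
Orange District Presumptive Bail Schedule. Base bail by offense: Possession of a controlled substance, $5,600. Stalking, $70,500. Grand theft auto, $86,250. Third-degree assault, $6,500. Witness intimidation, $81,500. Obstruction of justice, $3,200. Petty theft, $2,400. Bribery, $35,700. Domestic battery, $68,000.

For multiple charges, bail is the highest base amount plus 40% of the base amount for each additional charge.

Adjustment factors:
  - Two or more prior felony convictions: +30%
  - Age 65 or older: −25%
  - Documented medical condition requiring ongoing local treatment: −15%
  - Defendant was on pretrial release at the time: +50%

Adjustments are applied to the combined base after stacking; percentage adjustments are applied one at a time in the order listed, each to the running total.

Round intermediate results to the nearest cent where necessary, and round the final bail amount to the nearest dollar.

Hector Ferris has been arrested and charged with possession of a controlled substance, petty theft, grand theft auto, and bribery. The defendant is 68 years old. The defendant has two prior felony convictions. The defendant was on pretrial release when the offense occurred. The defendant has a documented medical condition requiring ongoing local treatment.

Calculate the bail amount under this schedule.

$128,949

Base amounts from the schedule: possession of a controlled substance $5,600; petty theft $2,400; grand theft auto $86,250; bribery $35,700.
Stacking rule: highest base plus 40% of each additional charge. Highest is grand theft auto at $86,250. Additional: $5,600 × 40% = $2,240; $2,400 × 40% = $960; $35,700 × 40% = $14,280. Combined base = $86,250 + $17,480 = $103,730.
Two or more prior felony convictions (+30%): $103,730 × 1.3 = $134,849.
Age 65 or older (−25%): $134,849 × 0.75 = $101,136.75.
Documented medical condition requiring ongoing local treatment (−15%): $101,136.75 × 0.85 = $85,966.24.
Defendant was on pretrial release at the time (+50%): $85,966.24 × 1.5 = $128,949.36.
Rounded to the nearest dollar: $128,949.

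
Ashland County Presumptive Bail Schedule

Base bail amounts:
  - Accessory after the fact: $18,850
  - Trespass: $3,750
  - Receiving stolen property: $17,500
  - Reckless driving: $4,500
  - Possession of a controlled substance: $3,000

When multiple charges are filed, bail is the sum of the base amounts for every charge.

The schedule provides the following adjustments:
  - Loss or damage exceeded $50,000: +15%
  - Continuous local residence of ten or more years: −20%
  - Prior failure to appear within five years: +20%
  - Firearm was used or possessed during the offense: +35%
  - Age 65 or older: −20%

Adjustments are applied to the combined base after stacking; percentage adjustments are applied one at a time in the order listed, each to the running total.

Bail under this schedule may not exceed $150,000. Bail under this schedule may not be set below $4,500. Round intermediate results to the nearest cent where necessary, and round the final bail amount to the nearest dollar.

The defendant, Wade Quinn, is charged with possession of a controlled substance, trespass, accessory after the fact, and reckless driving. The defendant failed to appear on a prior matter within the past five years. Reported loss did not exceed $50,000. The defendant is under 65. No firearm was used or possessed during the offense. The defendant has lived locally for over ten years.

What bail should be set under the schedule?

$28,896

Base amounts from the schedule: possession of a controlled substance $3,000; trespass $3,750; accessory after the fact $18,850; reckless driving $4,500.
Stacking rule: sum of all bases. $3,000 + $3,750 + $18,850 + $4,500 = $30,100.
Continuous local residence of ten or more years (−20%): $30,100 × 0.8 = $24,080.
Prior failure to appear within five years (+20%): $24,080 × 1.2 = $28,896.
$28,896 is within the $150,000 maximum.
$28,896 is at or above the $4,500 minimum.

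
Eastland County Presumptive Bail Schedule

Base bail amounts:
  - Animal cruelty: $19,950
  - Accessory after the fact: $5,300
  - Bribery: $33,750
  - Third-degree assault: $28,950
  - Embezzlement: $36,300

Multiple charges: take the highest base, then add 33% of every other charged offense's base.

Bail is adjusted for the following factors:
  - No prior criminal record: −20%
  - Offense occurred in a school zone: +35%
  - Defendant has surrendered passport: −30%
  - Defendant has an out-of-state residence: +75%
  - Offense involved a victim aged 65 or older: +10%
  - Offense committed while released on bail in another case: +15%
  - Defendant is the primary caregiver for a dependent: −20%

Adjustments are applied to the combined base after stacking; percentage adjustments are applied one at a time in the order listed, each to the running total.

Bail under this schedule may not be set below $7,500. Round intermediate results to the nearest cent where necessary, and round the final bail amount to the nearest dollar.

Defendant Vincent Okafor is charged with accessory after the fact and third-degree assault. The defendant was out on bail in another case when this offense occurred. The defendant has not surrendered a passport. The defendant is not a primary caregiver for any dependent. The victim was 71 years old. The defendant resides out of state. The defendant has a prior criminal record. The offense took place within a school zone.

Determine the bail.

Base amounts from the schedule: accessory after the fact $5,300; third-degree assault $28,950.
Stacking rule: highest base plus 33% of each additional charge. Highest is third-degree assault at $28,950. Additional: $5,300 × 33% = $1,749. Combined base = $28,950 + $1,749 = $30,699.
Offense occurred in a school zone (+35%): $30,699 × 1.35 = $41,443.65.
Defendant has an out-of-state residence (+75%): $41,443.65 × 1.75 = $72,526.39.
Offense involved a victim aged 65 or older (+10%): $72,526.39 × 1.1 = $79,779.03.
Offense committed while released on bail in another case (+15%): $79,779.03 × 1.15 = $91,745.88.
$91,745.88 is at or above the $7,500 minimum.
Rounded to the nearest dollar: $91,746.

$91,746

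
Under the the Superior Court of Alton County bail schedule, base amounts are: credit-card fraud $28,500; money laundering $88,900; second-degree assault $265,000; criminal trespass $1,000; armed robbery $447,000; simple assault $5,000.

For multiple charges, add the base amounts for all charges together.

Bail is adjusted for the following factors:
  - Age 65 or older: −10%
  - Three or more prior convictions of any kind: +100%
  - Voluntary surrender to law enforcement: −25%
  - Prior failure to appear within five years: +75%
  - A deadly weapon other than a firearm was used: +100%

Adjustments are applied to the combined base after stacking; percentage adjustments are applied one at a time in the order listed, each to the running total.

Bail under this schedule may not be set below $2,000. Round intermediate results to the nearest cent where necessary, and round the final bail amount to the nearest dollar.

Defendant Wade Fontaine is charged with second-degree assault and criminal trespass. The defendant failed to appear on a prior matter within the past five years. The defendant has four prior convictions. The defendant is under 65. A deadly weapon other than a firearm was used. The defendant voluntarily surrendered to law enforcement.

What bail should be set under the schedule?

Base amounts from the schedule: second-degree assault $265,000; criminal trespass $1,000.
Stacking rule: sum of all bases. $265,000 + $1,000 = $266,000.
Three or more prior convictions of any kind (+100%): $266,000 × 2 = $532,000.
Voluntary surrender to law enforcement (−25%): $532,000 × 0.75 = $399,000.
Prior failure to appear within five years (+75%): $399,000 × 1.75 = $698,250.
A deadly weapon other than a firearm was used (+100%): $698,250 × 2 = $1,396,500.
$1,396,500 is at or above the $2,000 minimum.

$1,396,500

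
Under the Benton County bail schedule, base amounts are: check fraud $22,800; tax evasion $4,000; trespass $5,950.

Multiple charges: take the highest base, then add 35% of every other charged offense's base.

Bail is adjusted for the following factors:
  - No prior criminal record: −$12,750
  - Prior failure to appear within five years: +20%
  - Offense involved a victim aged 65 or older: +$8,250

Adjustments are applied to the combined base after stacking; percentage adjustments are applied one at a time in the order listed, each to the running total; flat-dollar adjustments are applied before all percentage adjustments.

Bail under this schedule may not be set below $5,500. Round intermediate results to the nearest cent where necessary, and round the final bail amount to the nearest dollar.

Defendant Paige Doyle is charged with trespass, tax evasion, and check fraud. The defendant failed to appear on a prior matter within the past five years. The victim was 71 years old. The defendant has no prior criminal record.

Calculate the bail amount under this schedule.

$26,139

Base amounts from the schedule: trespass $5,950; tax evasion $4,000; check fraud $22,800.
Stacking rule: highest base plus 35% of each additional charge. Highest is check fraud at $22,800. Additional: $5,950 × 35% = $2,082.50; $4,000 × 35% = $1,400. Combined base = $22,800 + $3,482.50 = $26,282.50.
No prior criminal record (−$12,750 flat): $26,282.50 − $12,750 = $13,532.50.
Offense involved a victim aged 65 or older (+$8,250 flat): $13,532.50 + $8,250 = $21,782.50.
Prior failure to appear within five years (+20%): $21,782.50 × 1.2 = $26,139.
$26,139 is at or above the $5,500 minimum.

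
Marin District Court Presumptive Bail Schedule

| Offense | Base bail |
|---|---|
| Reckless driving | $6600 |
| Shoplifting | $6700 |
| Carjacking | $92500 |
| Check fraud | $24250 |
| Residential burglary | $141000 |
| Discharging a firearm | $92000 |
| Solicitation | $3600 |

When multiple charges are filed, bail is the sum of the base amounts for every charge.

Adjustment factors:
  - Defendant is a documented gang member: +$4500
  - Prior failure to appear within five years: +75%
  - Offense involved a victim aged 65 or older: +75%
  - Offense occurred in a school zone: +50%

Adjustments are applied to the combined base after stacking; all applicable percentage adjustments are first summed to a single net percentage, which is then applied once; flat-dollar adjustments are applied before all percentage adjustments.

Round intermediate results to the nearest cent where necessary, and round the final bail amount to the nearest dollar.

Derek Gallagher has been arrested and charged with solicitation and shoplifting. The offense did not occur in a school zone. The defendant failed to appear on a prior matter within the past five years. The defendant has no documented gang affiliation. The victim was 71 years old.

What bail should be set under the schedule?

Base amounts from the schedule: solicitation $3600; shoplifting $6700.
Stacking rule: sum of all bases. $3600 + $6700 = $10300.
Net percentage adjustment: +75% +75% = +150%. $10300 × 2.5 = $25750.

$25750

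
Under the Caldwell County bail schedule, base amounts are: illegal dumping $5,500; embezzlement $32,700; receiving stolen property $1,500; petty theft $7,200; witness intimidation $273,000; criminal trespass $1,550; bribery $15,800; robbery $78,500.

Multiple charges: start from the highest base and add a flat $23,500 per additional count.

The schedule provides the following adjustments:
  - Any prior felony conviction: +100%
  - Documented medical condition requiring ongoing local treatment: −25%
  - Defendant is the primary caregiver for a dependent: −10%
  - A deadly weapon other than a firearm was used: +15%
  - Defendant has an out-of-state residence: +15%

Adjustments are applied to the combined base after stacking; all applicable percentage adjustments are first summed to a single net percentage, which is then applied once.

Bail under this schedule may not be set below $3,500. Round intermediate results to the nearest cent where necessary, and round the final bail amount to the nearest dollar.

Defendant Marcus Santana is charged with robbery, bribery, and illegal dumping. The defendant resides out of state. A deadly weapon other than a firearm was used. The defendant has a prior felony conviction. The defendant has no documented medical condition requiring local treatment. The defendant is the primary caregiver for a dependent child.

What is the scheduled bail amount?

$276,100

Base amounts from the schedule: robbery $78,500; bribery $15,800; illegal dumping $5,500.
Stacking rule: highest base plus $23,500 per additional charge. Highest is robbery at $78,500; 2 additional charges → +$47,000. Combined base = $125,500.
Net percentage adjustment: +100% −10% +15% +15% = +120%. $125,500 × 2.2 = $276,100.
$276,100 is at or above the $3,500 minimum.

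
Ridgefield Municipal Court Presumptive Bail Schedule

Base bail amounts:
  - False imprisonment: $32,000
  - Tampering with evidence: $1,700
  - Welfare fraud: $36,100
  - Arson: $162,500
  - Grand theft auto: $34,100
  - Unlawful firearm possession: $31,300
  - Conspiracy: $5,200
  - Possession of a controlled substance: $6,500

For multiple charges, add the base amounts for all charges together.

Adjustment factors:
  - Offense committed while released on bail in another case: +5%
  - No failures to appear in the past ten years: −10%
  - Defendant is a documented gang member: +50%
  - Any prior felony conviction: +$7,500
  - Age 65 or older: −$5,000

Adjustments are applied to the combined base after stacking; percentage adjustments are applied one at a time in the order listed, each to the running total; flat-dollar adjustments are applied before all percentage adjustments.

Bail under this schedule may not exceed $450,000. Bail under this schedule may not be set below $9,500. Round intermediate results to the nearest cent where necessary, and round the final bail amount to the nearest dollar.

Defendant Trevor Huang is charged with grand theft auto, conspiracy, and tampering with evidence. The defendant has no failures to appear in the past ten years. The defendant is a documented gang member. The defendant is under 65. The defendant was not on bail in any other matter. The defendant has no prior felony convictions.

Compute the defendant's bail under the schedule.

$55,350

Base amounts from the schedule: grand theft auto $34,100; conspiracy $5,200; tampering with evidence $1,700.
Stacking rule: sum of all bases. $34,100 + $5,200 + $1,700 = $41,000.
No failures to appear in the past ten years (−10%): $41,000 × 0.9 = $36,900.
Defendant is a documented gang member (+50%): $36,900 × 1.5 = $55,350.
$55,350 is within the $450,000 maximum.
$55,350 is at or above the $9,500 minimum.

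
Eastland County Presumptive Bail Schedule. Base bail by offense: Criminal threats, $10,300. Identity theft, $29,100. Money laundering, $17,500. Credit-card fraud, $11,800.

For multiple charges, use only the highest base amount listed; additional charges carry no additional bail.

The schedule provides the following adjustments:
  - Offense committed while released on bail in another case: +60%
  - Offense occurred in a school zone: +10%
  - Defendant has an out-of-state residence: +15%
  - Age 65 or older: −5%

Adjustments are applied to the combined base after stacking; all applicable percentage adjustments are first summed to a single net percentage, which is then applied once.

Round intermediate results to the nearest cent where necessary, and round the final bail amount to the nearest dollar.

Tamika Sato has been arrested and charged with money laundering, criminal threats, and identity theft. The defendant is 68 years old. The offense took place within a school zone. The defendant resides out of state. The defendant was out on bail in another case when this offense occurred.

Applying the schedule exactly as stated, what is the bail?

$52,380

Base amounts from the schedule: money laundering $17,500; criminal threats $10,300; identity theft $29,100.
Stacking rule: use the highest base only. Highest is identity theft at $29,100. Combined base = $29,100.
Net percentage adjustment: +60% +10% +15% −5% = +80%. $29,100 × 1.8 = $52,380.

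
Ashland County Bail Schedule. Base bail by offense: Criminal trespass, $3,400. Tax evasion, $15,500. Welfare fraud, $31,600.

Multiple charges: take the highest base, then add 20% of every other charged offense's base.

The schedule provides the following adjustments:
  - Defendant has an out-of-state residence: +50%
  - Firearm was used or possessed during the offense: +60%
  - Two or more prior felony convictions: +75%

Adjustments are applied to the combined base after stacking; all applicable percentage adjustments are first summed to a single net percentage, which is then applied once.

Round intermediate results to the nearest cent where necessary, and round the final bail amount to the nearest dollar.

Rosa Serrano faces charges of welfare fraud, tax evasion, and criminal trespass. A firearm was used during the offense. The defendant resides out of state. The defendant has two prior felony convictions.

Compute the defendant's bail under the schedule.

Base amounts from the schedule: welfare fraud $31,600; tax evasion $15,500; criminal trespass $3,400.
Stacking rule: highest base plus 20% of each additional charge. Highest is welfare fraud at $31,600. Additional: $15,500 × 20% = $3,100; $3,400 × 20% = $680. Combined base = $31,600 + $3,780 = $35,380.
Net percentage adjustment: +50% +60% +75% = +185%. $35,380 × 2.85 = $100,833.

$100,833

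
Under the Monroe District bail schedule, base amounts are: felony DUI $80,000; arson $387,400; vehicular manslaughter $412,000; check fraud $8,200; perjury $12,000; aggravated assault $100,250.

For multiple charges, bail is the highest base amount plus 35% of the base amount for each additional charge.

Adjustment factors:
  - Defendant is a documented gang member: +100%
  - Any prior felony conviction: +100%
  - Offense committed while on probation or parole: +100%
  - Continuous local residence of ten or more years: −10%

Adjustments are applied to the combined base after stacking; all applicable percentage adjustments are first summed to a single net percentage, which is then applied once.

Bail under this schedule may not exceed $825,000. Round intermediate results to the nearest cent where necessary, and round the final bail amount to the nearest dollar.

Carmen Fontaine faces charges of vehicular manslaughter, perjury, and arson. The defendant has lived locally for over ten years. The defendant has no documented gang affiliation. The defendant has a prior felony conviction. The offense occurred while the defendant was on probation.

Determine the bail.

Base amounts from the schedule: vehicular manslaughter $412,000; perjury $12,000; arson $387,400.
Stacking rule: highest base plus 35% of each additional charge. Highest is vehicular manslaughter at $412,000. Additional: $12,000 × 35% = $4,200; $387,400 × 35% = $135,590. Combined base = $412,000 + $139,790 = $551,790.
Net percentage adjustment: +100% +100% −10% = +190%. $551,790 × 2.9 = $1,600,191.
Result $1,600,191 exceeds the maximum of $825,000; bail is capped at $825,000.

$825,000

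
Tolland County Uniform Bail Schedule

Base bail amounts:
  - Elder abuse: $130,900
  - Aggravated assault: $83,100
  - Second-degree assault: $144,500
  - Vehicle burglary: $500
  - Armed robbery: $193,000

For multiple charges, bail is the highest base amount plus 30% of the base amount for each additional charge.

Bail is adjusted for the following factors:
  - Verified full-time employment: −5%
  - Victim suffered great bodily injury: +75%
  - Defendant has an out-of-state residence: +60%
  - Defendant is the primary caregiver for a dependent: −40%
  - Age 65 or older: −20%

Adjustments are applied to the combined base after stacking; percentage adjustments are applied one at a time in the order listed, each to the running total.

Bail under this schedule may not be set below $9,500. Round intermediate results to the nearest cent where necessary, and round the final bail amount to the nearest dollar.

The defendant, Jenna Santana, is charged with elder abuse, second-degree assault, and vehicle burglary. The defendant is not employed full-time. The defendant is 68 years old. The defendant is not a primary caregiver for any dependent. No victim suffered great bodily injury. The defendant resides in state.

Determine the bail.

$147,136

Base amounts from the schedule: elder abuse $130,900; second-degree assault $144,500; vehicle burglary $500.
Stacking rule: highest base plus 30% of each additional charge. Highest is second-degree assault at $144,500. Additional: $130,900 × 30% = $39,270; $500 × 30% = $150. Combined base = $144,500 + $39,420 = $183,920.
Age 65 or older (−20%): $183,920 × 0.8 = $147,136.
$147,136 is at or above the $9,500 minimum.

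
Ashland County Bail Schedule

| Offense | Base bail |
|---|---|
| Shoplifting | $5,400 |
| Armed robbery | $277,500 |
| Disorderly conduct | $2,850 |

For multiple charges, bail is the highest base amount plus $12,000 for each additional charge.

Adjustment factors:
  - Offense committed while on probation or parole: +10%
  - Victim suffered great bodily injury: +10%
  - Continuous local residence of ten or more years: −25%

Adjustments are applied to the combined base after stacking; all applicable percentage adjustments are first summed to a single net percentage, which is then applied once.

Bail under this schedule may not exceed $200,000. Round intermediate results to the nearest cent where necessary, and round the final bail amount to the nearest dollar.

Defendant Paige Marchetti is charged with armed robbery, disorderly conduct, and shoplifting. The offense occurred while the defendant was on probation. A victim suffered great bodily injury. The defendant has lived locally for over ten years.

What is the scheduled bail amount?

Base amounts from the schedule: armed robbery $277,500; disorderly conduct $2,850; shoplifting $5,400.
Stacking rule: highest base plus $12,000 per additional charge. Highest is armed robbery at $277,500; 2 additional charges → +$24,000. Combined base = $301,500.
Net percentage adjustment: +10% +10% −25% = −5%. $301,500 × 0.95 = $286,425.
Result $286,425 exceeds the maximum of $200,000; bail is capped at $200,000.

$200,000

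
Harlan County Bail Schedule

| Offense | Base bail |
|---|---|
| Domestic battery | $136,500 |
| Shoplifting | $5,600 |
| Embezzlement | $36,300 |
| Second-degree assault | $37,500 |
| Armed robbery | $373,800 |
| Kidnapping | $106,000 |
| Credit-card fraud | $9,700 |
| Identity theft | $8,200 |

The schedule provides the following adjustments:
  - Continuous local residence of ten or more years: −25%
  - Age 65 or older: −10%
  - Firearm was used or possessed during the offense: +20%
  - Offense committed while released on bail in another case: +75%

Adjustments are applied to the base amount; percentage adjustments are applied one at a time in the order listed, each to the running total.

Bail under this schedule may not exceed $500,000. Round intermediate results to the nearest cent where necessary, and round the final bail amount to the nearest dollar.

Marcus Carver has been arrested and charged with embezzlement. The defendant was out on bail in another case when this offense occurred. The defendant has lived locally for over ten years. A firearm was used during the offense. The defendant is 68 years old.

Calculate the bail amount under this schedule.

$51,455

Base amounts from the schedule: embezzlement $36,300.
Single charge. Combined base = $36,300.
Continuous local residence of ten or more years (−25%): $36,300 × 0.75 = $27,225.
Age 65 or older (−10%): $27,225 × 0.9 = $24,502.50.
Firearm was used or possessed during the offense (+20%): $24,502.50 × 1.2 = $29,403.
Offense committed while released on bail in another case (+75%): $29,403 × 1.75 = $51,455.25.
$51,455.25 is within the $500,000 maximum.
Rounded to the nearest dollar: $51,455.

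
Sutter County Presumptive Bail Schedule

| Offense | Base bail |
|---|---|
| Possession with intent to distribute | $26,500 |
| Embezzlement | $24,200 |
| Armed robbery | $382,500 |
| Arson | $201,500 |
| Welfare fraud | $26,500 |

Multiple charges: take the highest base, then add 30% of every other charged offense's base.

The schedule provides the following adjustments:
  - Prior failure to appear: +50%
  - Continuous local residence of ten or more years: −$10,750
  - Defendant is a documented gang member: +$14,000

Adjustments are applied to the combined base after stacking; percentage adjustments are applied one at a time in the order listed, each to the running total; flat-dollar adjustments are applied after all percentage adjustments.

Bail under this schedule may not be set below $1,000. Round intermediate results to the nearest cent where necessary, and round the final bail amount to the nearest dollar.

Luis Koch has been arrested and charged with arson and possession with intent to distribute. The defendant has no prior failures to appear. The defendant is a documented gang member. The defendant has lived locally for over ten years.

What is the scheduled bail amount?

$212,700

Base amounts from the schedule: arson $201,500; possession with intent to distribute $26,500.
Stacking rule: highest base plus 30% of each additional charge. Highest is arson at $201,500. Additional: $26,500 × 30% = $7,950. Combined base = $201,500 + $7,950 = $209,450.
Continuous local residence of ten or more years (−$10,750 flat): $209,450 − $10,750 = $198,700.
Defendant is a documented gang member (+$14,000 flat): $198,700 + $14,000 = $212,700.
$212,700 is at or above the $1,000 minimum.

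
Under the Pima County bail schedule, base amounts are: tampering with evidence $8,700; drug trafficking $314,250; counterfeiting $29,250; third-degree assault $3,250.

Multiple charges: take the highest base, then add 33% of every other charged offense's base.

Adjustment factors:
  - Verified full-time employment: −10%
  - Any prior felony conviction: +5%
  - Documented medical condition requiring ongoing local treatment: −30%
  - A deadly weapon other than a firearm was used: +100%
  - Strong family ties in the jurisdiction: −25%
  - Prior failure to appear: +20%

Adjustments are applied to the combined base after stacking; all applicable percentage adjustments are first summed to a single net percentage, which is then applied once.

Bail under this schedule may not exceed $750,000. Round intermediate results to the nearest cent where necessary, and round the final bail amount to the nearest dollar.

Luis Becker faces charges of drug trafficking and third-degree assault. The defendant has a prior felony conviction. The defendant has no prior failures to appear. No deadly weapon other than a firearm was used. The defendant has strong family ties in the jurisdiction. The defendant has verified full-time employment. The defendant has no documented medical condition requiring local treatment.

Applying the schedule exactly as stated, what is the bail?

Base amounts from the schedule: drug trafficking $314,250; third-degree assault $3,250.
Stacking rule: highest base plus 33% of each additional charge. Highest is drug trafficking at $314,250. Additional: $3,250 × 33% = $1,072.50. Combined base = $314,250 + $1,072.50 = $315,322.50.
Net percentage adjustment: −10% +5% −25% = −30%. $315,322.50 × 0.7 = $220,725.75.
$220,725.75 is within the $750,000 maximum.
Rounded to the nearest dollar: $220,726.

$220,726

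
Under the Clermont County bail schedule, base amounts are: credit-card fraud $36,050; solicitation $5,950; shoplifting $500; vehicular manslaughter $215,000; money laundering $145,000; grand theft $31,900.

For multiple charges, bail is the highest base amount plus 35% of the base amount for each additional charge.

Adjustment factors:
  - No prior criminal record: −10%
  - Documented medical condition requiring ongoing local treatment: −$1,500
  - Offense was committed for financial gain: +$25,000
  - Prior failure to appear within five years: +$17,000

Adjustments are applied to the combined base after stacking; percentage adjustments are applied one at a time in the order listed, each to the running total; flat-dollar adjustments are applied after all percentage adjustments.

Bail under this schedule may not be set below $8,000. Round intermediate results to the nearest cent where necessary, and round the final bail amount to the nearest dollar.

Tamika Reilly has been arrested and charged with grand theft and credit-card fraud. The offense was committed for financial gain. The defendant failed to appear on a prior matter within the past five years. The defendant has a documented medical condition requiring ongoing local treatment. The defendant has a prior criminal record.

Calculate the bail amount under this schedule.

Base amounts from the schedule: grand theft $31,900; credit-card fraud $36,050.
Stacking rule: highest base plus 35% of each additional charge. Highest is credit-card fraud at $36,050. Additional: $31,900 × 35% = $11,165. Combined base = $36,050 + $11,165 = $47,215.
Documented medical condition requiring ongoing local treatment (−$1,500 flat): $47,215 − $1,500 = $45,715.
Offense was committed for financial gain (+$25,000 flat): $45,715 + $25,000 = $70,715.
Prior failure to appear within five years (+$17,000 flat): $70,715 + $17,000 = $87,715.
$87,715 is at or above the $8,000 minimum.

$87,715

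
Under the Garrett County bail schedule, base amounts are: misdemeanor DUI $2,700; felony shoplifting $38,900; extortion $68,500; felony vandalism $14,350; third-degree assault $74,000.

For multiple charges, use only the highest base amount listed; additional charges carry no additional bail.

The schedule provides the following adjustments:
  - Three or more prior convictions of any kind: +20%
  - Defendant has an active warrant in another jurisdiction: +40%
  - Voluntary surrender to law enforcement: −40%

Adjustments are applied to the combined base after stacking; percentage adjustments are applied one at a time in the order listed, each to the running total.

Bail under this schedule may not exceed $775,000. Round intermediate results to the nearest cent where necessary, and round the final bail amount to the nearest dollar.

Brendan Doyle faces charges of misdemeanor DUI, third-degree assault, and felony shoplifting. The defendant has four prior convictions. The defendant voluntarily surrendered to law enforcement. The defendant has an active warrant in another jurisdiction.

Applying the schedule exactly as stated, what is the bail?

$74,592

Base amounts from the schedule: misdemeanor DUI $2,700; third-degree assault $74,000; felony shoplifting $38,900.
Stacking rule: use the highest base only. Highest is third-degree assault at $74,000. Combined base = $74,000.
Three or more prior convictions of any kind (+20%): $74,000 × 1.2 = $88,800.
Defendant has an active warrant in another jurisdiction (+40%): $88,800 × 1.4 = $124,320.
Voluntary surrender to law enforcement (−40%): $124,320 × 0.6 = $74,592.
$74,592 is within the $775,000 maximum.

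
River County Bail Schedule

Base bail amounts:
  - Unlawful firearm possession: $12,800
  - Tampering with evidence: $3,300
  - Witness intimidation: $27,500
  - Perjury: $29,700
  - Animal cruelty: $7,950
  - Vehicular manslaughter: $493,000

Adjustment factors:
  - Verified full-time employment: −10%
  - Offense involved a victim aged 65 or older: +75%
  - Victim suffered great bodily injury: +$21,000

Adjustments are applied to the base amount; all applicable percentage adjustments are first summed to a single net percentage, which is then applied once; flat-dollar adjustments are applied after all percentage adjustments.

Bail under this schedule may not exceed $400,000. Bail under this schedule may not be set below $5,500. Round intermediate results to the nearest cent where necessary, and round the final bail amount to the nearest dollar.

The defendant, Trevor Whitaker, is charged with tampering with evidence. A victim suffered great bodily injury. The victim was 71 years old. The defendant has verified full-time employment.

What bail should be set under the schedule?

$26,445

Base amounts from the schedule: tampering with evidence $3,300.
Single charge. Combined base = $3,300.
Net percentage adjustment: −10% +75% = +65%. $3,300 × 1.65 = $5,445.
Victim suffered great bodily injury (+$21,000 flat): $5,445 + $21,000 = $26,445.
$26,445 is within the $400,000 maximum.
$26,445 is at or above the $5,500 minimum.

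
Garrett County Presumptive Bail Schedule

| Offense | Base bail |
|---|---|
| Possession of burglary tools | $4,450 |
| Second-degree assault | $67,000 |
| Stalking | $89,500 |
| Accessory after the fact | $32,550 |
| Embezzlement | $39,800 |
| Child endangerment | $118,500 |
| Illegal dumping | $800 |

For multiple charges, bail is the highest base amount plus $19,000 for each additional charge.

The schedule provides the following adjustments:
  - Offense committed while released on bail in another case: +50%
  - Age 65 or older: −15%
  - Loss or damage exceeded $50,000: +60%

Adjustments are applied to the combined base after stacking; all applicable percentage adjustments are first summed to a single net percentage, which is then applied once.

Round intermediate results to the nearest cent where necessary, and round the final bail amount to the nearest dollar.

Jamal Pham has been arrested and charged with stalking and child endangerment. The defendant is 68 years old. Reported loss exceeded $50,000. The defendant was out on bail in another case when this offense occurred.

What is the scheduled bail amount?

Base amounts from the schedule: stalking $89,500; child endangerment $118,500.
Stacking rule: highest base plus $19,000 per additional charge. Highest is child endangerment at $118,500; 1 additional charge → +$19,000. Combined base = $137,500.
Net percentage adjustment: +50% −15% +60% = +95%. $137,500 × 1.95 = $268,125.

$268,125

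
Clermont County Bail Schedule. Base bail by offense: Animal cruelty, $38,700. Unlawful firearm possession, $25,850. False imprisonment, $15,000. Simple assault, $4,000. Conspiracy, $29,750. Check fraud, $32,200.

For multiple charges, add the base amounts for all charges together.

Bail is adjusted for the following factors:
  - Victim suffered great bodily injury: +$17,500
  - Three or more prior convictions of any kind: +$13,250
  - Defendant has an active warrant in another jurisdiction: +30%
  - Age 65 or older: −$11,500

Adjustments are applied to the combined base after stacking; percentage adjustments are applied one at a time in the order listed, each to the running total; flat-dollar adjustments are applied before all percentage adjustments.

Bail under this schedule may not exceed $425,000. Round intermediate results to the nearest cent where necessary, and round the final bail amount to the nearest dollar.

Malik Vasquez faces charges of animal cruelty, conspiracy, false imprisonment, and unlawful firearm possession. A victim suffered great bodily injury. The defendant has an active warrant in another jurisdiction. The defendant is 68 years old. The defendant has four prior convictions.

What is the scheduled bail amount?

$167,115

Base amounts from the schedule: animal cruelty $38,700; conspiracy $29,750; false imprisonment $15,000; unlawful firearm possession $25,850.
Stacking rule: sum of all bases. $38,700 + $29,750 + $15,000 + $25,850 = $109,300.
Victim suffered great bodily injury (+$17,500 flat): $109,300 + $17,500 = $126,800.
Three or more prior convictions of any kind (+$13,250 flat): $126,800 + $13,250 = $140,050.
Age 65 or older (−$11,500 flat): $140,050 − $11,500 = $128,550.
Defendant has an active warrant in another jurisdiction (+30%): $128,550 × 1.3 = $167,115.
$167,115 is within the $425,000 maximum.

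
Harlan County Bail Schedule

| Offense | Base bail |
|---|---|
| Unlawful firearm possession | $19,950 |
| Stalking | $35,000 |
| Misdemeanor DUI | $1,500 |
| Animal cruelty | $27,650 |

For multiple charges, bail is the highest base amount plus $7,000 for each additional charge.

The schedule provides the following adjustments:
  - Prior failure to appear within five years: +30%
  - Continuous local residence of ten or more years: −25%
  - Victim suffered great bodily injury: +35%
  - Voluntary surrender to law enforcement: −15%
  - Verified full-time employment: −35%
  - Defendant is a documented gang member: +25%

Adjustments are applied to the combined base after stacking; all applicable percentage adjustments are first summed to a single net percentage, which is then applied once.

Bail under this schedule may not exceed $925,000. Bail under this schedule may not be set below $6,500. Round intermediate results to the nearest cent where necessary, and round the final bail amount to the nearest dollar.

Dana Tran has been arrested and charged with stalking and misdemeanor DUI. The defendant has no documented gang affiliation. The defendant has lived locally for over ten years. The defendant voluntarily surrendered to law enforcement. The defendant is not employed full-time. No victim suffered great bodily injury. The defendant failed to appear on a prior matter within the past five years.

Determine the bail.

Base amounts from the schedule: stalking $35,000; misdemeanor DUI $1,500.
Stacking rule: highest base plus $7,000 per additional charge. Highest is stalking at $35,000; 1 additional charge → +$7,000. Combined base = $42,000.
Net percentage adjustment: +30% −25% −15% = −10%. $42,000 × 0.9 = $37,800.
$37,800 is within the $925,000 maximum.
$37,800 is at or above the $6,500 minimum.

$37,800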